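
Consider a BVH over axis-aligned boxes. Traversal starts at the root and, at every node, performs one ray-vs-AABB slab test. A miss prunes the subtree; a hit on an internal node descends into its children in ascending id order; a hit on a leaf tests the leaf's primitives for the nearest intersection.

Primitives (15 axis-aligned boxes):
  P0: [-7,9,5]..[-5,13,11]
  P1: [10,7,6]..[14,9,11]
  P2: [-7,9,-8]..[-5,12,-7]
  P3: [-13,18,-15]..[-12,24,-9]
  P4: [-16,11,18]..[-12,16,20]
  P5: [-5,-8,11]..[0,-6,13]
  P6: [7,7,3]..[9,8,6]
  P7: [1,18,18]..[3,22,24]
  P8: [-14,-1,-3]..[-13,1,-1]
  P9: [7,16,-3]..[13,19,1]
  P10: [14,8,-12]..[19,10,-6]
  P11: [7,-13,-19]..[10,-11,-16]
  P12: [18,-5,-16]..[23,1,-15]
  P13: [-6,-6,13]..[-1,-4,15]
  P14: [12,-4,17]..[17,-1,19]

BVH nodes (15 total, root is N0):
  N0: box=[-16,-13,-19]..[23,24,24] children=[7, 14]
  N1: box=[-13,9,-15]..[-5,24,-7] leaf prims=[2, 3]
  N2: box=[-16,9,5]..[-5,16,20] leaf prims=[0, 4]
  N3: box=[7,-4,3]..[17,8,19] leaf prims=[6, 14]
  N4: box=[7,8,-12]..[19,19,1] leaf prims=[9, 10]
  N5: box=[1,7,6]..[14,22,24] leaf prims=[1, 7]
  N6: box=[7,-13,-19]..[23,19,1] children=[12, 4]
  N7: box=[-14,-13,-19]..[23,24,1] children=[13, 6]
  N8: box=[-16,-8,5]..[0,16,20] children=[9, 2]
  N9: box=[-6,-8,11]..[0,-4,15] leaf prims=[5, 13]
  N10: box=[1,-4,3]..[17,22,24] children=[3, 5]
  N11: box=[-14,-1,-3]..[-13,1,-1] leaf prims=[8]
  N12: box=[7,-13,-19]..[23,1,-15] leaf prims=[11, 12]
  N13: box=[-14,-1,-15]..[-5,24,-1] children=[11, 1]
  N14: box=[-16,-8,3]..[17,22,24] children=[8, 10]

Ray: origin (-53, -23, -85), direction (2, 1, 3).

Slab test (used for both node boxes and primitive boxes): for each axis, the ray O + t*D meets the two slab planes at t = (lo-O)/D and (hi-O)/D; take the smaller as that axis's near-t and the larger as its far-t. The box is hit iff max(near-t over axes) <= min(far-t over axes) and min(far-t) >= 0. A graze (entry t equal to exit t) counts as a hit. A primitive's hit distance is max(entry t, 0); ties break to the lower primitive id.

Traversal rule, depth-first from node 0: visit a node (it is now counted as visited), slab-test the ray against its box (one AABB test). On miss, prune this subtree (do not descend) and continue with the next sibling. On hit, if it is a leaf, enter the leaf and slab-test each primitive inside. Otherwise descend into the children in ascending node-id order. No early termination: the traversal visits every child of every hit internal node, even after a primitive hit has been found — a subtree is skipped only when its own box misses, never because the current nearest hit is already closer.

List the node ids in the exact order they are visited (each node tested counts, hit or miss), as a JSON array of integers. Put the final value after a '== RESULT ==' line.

Trace the traversal:
N0 x:[37/2,38] y:[10,47] z:[22,109/3] -> hit [22,109/3], descend [7, 14]
  N7 x:[39/2,38] y:[10,47] z:[22,86/3] -> hit [22,86/3], descend [6, 13]
    N6 x:[30,38] y:[10,42] z:[22,86/3] -> miss, prune
    N13 x:[39/2,24] y:[22,47] z:[70/3,28] -> hit [70/3,24], descend [1, 11]
      N1 x:[20,24] y:[32,47] z:[70/3,26] -> miss, prune
      N11 x:[39/2,20] y:[22,24] z:[82/3,28] -> miss, prune
  N14 x:[37/2,35] y:[15,45] z:[88/3,109/3] -> hit [88/3,35], descend [8, 10]
    N8 x:[37/2,53/2] y:[15,39] z:[30,35] -> miss, prune
    N10 x:[27,35] y:[19,45] z:[88/3,109/3] -> hit [88/3,35], descend [3, 5]
      N3 x:[30,35] y:[19,31] z:[88/3,104/3] -> hit [30,31] leaf, test {P6@t=30, P14(miss)}
      N5 x:[27,67/2] y:[30,45] z:[91/3,109/3] -> hit [91/3,67/2] leaf, test {P1@t=63/2, P7(miss)}

Visited [0, 7, 6, 13, 1, 11, 14, 8, 10, 3, 5]. Tests: 11 box, 2 leaf. Nearest: P6.

== RESULT ==
[0, 7, 6, 13, 1, 11, 14, 8, 10, 3, 5]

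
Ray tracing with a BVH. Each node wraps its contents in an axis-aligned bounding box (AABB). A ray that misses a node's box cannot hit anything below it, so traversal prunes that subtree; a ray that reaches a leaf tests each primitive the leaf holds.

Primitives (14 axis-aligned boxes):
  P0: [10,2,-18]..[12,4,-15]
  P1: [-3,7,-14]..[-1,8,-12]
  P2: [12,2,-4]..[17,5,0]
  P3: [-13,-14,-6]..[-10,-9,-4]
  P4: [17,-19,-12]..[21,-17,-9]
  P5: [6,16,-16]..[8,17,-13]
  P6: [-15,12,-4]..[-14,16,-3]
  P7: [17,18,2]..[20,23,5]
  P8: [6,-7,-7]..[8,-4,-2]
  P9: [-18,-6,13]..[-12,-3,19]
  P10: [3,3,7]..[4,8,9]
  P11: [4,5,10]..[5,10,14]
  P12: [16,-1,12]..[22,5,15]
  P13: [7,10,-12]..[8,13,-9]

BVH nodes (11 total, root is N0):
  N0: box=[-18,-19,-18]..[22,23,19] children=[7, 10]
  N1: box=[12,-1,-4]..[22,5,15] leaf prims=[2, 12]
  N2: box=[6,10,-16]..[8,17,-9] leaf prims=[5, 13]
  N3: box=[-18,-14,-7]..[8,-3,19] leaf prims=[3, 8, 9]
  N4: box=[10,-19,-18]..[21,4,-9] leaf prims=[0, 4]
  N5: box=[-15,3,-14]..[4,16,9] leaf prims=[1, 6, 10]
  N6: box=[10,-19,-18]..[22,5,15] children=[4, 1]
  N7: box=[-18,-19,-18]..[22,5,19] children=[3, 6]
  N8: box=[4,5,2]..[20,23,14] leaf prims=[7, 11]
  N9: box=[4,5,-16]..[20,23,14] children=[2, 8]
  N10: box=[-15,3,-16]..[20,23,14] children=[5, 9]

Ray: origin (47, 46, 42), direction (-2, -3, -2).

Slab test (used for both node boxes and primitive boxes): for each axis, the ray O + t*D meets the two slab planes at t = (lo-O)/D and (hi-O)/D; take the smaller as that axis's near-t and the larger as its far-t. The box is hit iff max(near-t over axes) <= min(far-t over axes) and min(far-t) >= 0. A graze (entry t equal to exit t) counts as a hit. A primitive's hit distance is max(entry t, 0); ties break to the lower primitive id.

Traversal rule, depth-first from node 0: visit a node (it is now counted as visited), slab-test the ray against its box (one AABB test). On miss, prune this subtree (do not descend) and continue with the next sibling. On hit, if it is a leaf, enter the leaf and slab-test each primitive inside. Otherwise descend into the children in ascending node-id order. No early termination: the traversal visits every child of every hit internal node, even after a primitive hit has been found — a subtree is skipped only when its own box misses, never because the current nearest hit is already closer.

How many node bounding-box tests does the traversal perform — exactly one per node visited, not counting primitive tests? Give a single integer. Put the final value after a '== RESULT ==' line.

Walk:
N0 x:[25/2,65/2] y:[23/3,65/3] z:[23/2,30] -> hit [25/2,65/3], descend [7, 10]
  N7 x:[25/2,65/2] y:[41/3,65/3] z:[23/2,30] -> hit [41/3,65/3], descend [3, 6]
    N3 x:[39/2,65/2] y:[49/3,20] z:[23/2,49/2] -> hit [39/2,20] leaf, test {P3(miss), P8(miss), P9(miss)}
    N6 x:[25/2,37/2] y:[41/3,65/3] z:[27/2,30] -> hit [41/3,37/2], descend [1, 4]
      N1 x:[25/2,35/2] y:[41/3,47/3] z:[27/2,23] -> hit [41/3,47/3] leaf, test {P2(miss), P12@t=41/3}
      N4 x:[13,37/2] y:[14,65/3] z:[51/2,30] -> miss, prune
  N10 x:[27/2,31] y:[23/3,43/3] z:[14,29] -> hit [14,43/3], descend [5, 9]
    N5 x:[43/2,31] y:[10,43/3] z:[33/2,28] -> miss, prune
    N9 x:[27/2,43/2] y:[23/3,41/3] z:[14,29] -> miss, prune

Visited [0, 7, 3, 6, 1, 4, 10, 5, 9]. Tests: 9 box, 2 leaf. Nearest: P12.

== RESULT ==
9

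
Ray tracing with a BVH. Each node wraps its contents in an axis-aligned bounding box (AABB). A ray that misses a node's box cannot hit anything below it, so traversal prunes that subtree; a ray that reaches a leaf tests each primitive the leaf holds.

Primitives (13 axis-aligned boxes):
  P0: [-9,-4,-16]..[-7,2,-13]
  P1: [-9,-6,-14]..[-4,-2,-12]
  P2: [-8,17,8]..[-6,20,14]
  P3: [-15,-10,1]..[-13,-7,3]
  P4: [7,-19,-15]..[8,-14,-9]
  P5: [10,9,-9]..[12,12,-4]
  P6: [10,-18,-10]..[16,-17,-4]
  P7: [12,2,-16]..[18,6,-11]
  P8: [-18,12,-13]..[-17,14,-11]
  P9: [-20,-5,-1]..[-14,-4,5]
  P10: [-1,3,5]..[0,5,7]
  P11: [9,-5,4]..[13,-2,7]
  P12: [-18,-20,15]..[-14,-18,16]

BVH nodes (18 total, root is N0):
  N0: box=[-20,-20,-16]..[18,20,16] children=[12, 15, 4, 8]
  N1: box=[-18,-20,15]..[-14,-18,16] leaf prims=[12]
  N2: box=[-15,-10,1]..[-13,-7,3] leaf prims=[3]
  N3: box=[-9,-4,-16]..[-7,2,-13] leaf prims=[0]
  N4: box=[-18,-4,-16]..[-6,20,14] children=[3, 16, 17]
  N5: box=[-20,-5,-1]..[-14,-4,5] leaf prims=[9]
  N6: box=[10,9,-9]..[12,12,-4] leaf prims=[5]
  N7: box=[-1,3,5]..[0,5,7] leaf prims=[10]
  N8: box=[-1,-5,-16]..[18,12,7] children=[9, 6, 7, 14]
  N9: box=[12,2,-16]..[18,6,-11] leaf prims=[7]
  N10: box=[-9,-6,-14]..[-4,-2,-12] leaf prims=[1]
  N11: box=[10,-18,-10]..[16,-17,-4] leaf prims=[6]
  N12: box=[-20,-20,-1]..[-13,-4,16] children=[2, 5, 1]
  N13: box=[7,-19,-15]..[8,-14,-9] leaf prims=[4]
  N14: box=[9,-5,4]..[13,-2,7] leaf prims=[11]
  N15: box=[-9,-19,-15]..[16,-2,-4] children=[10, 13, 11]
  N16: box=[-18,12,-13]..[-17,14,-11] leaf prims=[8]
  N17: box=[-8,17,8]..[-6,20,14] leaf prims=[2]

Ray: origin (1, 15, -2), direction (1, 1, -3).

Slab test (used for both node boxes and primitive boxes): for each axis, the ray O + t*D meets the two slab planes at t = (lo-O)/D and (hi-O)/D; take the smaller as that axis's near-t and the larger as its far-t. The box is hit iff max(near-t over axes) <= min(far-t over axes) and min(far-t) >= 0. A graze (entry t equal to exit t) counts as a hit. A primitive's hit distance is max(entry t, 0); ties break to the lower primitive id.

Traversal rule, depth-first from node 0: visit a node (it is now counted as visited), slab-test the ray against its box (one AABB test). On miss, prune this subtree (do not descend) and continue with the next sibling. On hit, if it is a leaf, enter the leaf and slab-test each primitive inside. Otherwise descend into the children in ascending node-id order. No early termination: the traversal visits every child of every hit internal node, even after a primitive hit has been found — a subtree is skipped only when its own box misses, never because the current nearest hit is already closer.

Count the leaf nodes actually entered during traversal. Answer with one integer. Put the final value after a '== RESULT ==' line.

Walk:
N0 x:[-21,17] y:[-35,5] z:[-6,14/3] -> hit [-6,14/3], descend [4, 8, 12, 15]
  N4 x:[-19,-7] y:[-19,5] z:[-16/3,14/3] -> miss, prune
  N8 x:[-2,17] y:[-20,-3] z:[-3,14/3] -> miss, prune
  N12 x:[-21,-14] y:[-35,-19] z:[-6,-1/3] -> miss, prune
  N15 x:[-10,15] y:[-34,-17] z:[2/3,13/3] -> miss, prune

5 AABB tests over nodes [0, 4, 8, 12, 15]; 0 leaves entered; closest miss.

== RESULT ==
0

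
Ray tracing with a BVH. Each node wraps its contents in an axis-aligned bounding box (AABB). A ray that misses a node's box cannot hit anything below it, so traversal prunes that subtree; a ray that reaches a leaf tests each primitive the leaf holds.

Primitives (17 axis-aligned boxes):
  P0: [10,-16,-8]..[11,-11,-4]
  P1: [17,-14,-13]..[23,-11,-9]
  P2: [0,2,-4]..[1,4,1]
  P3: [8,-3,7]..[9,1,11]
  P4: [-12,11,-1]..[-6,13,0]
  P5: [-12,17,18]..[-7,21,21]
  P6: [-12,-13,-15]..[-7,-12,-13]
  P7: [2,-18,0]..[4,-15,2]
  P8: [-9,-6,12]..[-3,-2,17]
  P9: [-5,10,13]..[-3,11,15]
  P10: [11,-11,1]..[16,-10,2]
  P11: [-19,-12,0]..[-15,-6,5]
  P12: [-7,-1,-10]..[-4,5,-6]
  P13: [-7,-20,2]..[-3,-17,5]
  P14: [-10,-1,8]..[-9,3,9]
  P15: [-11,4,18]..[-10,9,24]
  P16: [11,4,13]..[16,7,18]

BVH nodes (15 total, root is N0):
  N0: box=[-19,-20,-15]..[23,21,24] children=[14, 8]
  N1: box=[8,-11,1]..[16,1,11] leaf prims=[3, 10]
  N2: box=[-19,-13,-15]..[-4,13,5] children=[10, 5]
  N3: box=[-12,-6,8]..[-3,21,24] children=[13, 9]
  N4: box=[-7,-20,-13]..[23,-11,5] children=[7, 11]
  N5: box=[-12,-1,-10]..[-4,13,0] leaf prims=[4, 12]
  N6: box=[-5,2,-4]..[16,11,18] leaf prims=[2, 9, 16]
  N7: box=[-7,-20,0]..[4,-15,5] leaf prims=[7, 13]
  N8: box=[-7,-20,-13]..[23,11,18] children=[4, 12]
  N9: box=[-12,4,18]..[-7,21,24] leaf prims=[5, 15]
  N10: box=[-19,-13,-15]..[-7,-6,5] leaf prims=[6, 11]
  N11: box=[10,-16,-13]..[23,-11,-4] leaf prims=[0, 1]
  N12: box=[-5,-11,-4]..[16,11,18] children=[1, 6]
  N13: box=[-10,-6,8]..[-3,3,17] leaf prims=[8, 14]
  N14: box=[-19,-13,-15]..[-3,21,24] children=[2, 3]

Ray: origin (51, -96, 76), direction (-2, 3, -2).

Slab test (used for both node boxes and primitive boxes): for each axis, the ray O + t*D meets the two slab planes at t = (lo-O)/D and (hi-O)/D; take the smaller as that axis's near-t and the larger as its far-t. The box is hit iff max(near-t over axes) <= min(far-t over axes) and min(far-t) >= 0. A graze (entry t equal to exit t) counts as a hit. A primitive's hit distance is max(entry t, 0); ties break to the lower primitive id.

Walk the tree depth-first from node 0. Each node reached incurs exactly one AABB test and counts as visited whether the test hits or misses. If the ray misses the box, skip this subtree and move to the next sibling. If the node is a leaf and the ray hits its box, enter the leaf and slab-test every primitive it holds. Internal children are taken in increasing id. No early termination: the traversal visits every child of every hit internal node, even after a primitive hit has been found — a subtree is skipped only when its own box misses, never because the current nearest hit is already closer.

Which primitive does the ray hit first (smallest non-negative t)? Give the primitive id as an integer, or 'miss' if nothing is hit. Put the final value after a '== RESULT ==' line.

Traverse from the root:
N0 x:[14,35] y:[76/3,39] z:[26,91/2] -> hit [26,35], descend [8, 14]
  N8 x:[14,29] y:[76/3,107/3] z:[29,89/2] -> hit [29,29], descend [4, 12]
    N4 x:[14,29] y:[76/3,85/3] z:[71/2,89/2] -> miss, prune
    N12 x:[35/2,28] y:[85/3,107/3] z:[29,40] -> miss, prune
  N14 x:[27,35] y:[83/3,39] z:[26,91/2] -> hit [83/3,35], descend [2, 3]
    N2 x:[55/2,35] y:[83/3,109/3] z:[71/2,91/2] -> miss, prune
    N3 x:[27,63/2] y:[30,39] z:[26,34] -> hit [30,63/2], descend [9, 13]
      N9 x:[29,63/2] y:[100/3,39] z:[26,29] -> miss, prune
      N13 x:[27,61/2] y:[30,33] z:[59/2,34] -> hit [30,61/2] leaf, test {P8@t=30, P14(miss)}

Summary -> nodes [0, 8, 4, 12, 14, 2, 3, 9, 13]; box-tests=9; leaf-entries=1; first=P8

== RESULT ==
8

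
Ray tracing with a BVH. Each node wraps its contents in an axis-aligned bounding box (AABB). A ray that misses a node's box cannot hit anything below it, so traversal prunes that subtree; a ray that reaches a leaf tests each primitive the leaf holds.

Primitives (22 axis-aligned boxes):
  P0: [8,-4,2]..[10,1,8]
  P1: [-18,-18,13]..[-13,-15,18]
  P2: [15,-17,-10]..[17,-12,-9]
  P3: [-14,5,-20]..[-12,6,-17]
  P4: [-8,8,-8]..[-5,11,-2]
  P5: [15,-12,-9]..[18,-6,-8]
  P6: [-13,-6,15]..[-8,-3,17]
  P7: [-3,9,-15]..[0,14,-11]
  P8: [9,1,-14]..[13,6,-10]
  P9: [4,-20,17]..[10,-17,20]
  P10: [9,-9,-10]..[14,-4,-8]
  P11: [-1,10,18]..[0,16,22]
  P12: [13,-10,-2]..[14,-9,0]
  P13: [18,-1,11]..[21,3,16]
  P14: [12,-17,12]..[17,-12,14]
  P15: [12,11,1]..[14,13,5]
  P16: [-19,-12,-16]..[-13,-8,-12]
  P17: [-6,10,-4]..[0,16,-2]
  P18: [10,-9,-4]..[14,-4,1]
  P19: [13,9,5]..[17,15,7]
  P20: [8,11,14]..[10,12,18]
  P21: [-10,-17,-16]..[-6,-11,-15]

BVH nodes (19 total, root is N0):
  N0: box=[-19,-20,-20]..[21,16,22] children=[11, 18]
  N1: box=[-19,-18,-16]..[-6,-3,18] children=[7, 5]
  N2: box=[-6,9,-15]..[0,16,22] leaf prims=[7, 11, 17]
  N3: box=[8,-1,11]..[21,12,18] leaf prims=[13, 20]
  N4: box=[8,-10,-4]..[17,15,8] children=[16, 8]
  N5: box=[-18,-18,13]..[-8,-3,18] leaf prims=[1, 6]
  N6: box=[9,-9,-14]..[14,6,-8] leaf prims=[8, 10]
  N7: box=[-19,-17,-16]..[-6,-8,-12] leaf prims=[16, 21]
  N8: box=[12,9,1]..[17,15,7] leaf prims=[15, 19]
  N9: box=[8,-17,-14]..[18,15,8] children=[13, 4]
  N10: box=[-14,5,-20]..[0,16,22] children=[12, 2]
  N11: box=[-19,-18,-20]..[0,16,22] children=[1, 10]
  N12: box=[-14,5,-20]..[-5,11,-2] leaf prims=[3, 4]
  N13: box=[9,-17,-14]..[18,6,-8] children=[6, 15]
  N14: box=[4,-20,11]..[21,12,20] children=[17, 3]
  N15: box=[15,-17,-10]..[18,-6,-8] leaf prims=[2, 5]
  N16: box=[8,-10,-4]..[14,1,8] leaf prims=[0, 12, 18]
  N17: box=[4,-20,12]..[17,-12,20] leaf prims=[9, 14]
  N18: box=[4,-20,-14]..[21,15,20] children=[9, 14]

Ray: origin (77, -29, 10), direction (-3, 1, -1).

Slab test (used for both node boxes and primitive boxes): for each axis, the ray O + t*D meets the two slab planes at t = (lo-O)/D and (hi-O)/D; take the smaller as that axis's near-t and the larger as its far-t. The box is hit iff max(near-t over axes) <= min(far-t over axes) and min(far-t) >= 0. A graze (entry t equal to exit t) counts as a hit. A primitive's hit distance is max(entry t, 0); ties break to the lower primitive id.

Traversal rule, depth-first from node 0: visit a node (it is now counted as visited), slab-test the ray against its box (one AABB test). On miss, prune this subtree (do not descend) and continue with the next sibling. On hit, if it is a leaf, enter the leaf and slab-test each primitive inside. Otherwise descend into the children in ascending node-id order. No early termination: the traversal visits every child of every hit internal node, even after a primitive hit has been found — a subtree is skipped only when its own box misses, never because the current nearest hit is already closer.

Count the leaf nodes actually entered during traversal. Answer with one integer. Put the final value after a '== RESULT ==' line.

Walk:
N0 x:[56/3,32] y:[9,45] z:[-12,30] -> hit [56/3,30], descend [11, 18]
  N11 x:[77/3,32] y:[11,45] z:[-12,30] -> hit [77/3,30], descend [1, 10]
    N1 x:[83/3,32] y:[11,26] z:[-8,26] -> miss, prune
    N10 x:[77/3,91/3] y:[34,45] z:[-12,30] -> miss, prune
  N18 x:[56/3,73/3] y:[9,44] z:[-10,24] -> hit [56/3,24], descend [9, 14]
    N9 x:[59/3,23] y:[12,44] z:[2,24] -> hit [59/3,23], descend [4, 13]
      N4 x:[20,23] y:[19,44] z:[2,14] -> miss, prune
      N13 x:[59/3,68/3] y:[12,35] z:[18,24] -> hit [59/3,68/3], descend [6, 15]
        N6 x:[21,68/3] y:[20,35] z:[18,24] -> hit [21,68/3] leaf, test {P8(miss), P10(miss)}
        N15 x:[59/3,62/3] y:[12,23] z:[18,20] -> hit [59/3,20] leaf, test {P2(miss), P5(miss)}
    N14 x:[56/3,73/3] y:[9,41] z:[-10,-1] -> miss, prune

order=[0, 11, 1, 10, 18, 9, 4, 13, 6, 15, 14]  |boxes|=11  |leaves|=2  hit=miss

== RESULT ==
2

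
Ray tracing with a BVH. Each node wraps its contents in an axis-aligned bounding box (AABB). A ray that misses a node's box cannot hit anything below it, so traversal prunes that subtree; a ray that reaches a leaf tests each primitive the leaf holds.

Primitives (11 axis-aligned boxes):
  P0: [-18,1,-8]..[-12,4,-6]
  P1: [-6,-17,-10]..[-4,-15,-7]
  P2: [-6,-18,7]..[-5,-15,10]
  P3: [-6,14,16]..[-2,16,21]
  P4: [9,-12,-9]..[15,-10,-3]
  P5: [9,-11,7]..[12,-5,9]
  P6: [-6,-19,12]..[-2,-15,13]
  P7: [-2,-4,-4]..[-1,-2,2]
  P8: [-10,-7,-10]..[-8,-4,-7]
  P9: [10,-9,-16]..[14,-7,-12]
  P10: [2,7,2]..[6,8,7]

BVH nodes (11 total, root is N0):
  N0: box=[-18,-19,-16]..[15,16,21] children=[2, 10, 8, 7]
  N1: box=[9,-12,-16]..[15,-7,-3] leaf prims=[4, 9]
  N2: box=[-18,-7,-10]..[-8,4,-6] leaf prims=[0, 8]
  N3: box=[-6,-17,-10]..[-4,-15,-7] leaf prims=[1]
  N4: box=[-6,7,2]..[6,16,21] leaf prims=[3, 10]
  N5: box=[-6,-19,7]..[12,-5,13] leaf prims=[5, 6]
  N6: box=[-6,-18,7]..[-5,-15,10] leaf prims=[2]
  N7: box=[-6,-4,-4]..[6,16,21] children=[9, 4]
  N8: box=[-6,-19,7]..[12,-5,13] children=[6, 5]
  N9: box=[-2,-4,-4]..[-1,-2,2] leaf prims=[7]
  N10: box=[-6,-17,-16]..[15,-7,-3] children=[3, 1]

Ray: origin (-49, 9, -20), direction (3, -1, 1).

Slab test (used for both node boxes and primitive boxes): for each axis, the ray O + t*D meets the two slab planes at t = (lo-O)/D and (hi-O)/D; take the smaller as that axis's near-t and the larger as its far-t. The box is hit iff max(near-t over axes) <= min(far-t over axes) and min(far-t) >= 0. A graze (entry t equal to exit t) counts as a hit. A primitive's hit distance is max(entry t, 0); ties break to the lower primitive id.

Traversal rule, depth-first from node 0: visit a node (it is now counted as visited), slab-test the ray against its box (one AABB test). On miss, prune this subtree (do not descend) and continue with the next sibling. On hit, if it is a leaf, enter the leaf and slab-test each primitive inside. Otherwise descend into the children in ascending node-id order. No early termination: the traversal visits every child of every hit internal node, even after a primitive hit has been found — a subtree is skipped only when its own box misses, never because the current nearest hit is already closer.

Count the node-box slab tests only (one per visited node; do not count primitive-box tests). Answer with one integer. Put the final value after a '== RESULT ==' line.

Traverse from the root:
N0 x:[31/3,64/3] y:[-7,28] z:[4,41] -> hit [31/3,64/3], descend [2, 7, 8, 10]
  N2 x:[31/3,41/3] y:[5,16] z:[10,14] -> hit [31/3,41/3] leaf, test {P0(miss), P8@t=13}
  N7 x:[43/3,55/3] y:[-7,13] z:[16,41] -> miss, prune
  N8 x:[43/3,61/3] y:[14,28] z:[27,33] -> miss, prune
  N10 x:[43/3,64/3] y:[16,26] z:[4,17] -> hit [16,17], descend [1, 3]
    N1 x:[58/3,64/3] y:[16,21] z:[4,17] -> miss, prune
    N3 x:[43/3,15] y:[24,26] z:[10,13] -> miss, prune

Visited [0, 2, 7, 8, 10, 1, 3]. Tests: 7 box, 1 leaf. Nearest: P8.

== RESULT ==
7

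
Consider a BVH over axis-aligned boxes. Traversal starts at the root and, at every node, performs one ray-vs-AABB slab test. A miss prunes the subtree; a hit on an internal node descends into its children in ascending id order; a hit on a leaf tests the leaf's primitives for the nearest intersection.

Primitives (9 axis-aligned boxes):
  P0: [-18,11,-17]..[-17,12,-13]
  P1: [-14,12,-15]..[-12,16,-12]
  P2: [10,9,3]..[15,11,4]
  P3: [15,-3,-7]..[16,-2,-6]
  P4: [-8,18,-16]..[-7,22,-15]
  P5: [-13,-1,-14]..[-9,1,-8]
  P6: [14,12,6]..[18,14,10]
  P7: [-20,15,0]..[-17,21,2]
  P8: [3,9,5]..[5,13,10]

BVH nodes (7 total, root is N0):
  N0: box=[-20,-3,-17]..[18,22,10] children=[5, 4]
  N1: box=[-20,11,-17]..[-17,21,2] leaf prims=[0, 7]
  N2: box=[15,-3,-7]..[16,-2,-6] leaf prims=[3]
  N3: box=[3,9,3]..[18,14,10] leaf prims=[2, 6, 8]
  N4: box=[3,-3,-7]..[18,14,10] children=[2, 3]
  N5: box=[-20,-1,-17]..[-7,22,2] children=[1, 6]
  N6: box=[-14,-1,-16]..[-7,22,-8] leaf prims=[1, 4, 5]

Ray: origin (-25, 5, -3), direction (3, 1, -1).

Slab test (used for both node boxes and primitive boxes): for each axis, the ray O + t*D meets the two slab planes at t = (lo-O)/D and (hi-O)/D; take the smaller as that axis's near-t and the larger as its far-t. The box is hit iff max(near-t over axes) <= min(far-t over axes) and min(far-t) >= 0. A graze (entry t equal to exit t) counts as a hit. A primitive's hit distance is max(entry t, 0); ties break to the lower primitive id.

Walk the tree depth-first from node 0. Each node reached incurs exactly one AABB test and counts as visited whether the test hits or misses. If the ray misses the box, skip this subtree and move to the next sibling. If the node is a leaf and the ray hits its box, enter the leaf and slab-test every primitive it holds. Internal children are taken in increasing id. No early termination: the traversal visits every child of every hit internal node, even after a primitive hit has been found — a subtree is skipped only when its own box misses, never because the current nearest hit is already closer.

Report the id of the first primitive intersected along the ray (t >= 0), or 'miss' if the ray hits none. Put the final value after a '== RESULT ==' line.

Trace the traversal:
N0 x:[5/3,43/3] y:[-8,17] z:[-13,14] -> hit [5/3,14], descend [4, 5]
  N4 x:[28/3,43/3] y:[-8,9] z:[-13,4] -> miss, prune
  N5 x:[5/3,6] y:[-6,17] z:[-5,14] -> hit [5/3,6], descend [1, 6]
    N1 x:[5/3,8/3] y:[6,16] z:[-5,14] -> miss, prune
    N6 x:[11/3,6] y:[-6,17] z:[5,13] -> hit [5,6] leaf, test {P1(miss), P4(miss), P5(miss)}

Summary -> nodes [0, 4, 5, 1, 6]; box-tests=5; leaf-entries=1; first=miss

== RESULT ==
miss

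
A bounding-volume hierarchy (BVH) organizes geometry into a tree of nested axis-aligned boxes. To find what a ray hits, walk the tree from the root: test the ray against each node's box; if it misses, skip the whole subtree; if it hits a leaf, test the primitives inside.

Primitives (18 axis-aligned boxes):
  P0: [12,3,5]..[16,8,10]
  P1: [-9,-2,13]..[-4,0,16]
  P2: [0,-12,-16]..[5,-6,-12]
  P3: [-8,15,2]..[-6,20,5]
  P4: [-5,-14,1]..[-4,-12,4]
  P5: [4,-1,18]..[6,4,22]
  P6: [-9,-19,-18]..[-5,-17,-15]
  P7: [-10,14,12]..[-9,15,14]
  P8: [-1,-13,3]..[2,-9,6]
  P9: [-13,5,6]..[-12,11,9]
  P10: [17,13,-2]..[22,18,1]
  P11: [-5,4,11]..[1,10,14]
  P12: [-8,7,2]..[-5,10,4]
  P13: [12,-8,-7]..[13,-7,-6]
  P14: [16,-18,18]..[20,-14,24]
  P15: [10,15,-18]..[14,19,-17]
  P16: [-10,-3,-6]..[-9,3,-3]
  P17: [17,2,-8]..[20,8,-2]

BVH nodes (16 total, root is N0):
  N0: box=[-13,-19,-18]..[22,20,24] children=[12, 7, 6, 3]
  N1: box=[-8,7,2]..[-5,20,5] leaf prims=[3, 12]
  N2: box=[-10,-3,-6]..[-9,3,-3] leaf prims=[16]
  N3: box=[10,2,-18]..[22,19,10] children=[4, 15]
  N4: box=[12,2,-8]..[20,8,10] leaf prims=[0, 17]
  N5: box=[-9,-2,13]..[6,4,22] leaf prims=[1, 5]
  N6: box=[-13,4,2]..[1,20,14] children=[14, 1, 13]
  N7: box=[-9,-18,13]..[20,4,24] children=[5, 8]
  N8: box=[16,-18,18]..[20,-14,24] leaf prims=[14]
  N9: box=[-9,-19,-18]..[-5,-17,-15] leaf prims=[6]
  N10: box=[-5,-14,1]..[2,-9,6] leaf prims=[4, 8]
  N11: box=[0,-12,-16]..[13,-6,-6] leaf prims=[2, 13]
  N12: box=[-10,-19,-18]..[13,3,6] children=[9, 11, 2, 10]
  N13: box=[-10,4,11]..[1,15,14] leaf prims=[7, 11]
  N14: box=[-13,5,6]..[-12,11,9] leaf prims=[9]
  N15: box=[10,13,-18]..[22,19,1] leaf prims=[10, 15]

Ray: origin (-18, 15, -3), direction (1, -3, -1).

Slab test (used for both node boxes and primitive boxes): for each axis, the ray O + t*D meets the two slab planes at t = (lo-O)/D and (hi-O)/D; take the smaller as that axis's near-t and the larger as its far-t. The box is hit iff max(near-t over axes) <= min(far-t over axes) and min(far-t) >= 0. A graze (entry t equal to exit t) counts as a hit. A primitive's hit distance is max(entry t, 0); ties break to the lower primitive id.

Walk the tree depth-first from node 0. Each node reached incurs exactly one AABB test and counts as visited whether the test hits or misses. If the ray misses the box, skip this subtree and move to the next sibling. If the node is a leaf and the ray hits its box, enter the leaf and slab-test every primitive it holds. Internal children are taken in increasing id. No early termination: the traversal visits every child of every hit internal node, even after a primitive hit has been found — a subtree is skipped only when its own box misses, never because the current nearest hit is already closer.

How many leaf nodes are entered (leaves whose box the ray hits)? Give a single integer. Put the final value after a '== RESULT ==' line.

Walk:
N0 x:[5,40] y:[-5/3,34/3] z:[-27,15] -> hit [5,34/3], descend [3, 6, 7, 12]
  N3 x:[28,40] y:[-4/3,13/3] z:[-13,15] -> miss, prune
  N6 x:[5,19] y:[-5/3,11/3] z:[-17,-5] -> miss, prune
  N7 x:[9,38] y:[11/3,11] z:[-27,-16] -> miss, prune
  N12 x:[8,31] y:[4,34/3] z:[-9,15] -> hit [8,34/3], descend [2, 9, 10, 11]
    N2 x:[8,9] y:[4,6] z:[0,3] -> miss, prune
    N9 x:[9,13] y:[32/3,34/3] z:[12,15] -> miss, prune
    N10 x:[13,20] y:[8,29/3] z:[-9,-4] -> miss, prune
    N11 x:[18,31] y:[7,9] z:[3,13] -> miss, prune

order=[0, 3, 6, 7, 12, 2, 9, 10, 11]  |boxes|=9  |leaves|=0  hit=miss

== RESULT ==
0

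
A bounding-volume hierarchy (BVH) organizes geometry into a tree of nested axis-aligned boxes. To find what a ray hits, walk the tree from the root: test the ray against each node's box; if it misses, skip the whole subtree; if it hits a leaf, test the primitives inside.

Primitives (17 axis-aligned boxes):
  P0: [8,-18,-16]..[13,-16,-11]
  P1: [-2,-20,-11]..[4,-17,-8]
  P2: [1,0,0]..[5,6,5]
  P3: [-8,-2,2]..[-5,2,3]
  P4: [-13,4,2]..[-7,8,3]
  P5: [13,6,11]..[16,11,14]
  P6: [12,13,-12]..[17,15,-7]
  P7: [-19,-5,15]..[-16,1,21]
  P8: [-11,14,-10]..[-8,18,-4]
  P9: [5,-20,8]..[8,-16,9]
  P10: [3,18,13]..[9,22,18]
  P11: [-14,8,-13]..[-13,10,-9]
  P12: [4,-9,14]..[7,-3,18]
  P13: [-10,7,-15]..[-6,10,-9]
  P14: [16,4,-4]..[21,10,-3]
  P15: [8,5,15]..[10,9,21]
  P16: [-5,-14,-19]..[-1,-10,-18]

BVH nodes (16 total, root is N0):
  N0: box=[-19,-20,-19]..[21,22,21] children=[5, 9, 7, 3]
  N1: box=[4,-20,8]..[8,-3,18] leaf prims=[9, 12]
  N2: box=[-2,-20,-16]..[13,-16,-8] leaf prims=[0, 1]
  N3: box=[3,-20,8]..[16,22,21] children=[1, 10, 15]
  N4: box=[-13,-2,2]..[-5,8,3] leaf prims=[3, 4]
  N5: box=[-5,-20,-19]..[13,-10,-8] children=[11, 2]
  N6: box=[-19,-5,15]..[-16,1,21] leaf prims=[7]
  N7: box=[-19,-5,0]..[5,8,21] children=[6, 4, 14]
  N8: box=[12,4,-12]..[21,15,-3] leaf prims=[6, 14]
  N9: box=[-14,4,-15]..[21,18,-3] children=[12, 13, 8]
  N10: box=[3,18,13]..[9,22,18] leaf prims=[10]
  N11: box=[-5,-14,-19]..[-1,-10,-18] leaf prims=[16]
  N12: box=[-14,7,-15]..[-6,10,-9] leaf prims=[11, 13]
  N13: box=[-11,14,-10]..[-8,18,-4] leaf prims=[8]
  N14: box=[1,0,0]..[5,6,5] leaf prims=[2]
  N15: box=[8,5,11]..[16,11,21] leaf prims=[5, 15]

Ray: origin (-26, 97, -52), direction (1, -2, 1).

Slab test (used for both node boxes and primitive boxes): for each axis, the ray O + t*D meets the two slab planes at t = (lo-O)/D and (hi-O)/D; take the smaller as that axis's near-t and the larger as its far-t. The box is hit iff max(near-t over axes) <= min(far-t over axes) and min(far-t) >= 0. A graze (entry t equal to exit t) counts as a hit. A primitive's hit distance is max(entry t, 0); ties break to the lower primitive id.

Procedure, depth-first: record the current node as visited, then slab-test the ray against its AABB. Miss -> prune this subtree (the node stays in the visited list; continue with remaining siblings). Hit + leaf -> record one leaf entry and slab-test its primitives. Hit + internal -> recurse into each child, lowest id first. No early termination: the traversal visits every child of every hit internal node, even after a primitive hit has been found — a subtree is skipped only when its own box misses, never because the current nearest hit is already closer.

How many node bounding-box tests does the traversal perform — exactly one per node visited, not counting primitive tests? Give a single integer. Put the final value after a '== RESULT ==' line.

Walk:
N0 x:[7,47] y:[75/2,117/2] z:[33,73] -> hit [75/2,47], descend [3, 5, 7, 9]
  N3 x:[29,42] y:[75/2,117/2] z:[60,73] -> miss, prune
  N5 x:[21,39] y:[107/2,117/2] z:[33,44] -> miss, prune
  N7 x:[7,31] y:[89/2,51] z:[52,73] -> miss, prune
  N9 x:[12,47] y:[79/2,93/2] z:[37,49] -> hit [79/2,93/2], descend [8, 12, 13]
    N8 x:[38,47] y:[41,93/2] z:[40,49] -> hit [41,93/2] leaf, test {P6@t=41, P14(miss)}
    N12 x:[12,20] y:[87/2,45] z:[37,43] -> miss, prune
    N13 x:[15,18] y:[79/2,83/2] z:[42,48] -> miss, prune

8 AABB tests over nodes [0, 3, 5, 7, 9, 8, 12, 13]; 1 leaf entered; closest P6.

== RESULT ==
8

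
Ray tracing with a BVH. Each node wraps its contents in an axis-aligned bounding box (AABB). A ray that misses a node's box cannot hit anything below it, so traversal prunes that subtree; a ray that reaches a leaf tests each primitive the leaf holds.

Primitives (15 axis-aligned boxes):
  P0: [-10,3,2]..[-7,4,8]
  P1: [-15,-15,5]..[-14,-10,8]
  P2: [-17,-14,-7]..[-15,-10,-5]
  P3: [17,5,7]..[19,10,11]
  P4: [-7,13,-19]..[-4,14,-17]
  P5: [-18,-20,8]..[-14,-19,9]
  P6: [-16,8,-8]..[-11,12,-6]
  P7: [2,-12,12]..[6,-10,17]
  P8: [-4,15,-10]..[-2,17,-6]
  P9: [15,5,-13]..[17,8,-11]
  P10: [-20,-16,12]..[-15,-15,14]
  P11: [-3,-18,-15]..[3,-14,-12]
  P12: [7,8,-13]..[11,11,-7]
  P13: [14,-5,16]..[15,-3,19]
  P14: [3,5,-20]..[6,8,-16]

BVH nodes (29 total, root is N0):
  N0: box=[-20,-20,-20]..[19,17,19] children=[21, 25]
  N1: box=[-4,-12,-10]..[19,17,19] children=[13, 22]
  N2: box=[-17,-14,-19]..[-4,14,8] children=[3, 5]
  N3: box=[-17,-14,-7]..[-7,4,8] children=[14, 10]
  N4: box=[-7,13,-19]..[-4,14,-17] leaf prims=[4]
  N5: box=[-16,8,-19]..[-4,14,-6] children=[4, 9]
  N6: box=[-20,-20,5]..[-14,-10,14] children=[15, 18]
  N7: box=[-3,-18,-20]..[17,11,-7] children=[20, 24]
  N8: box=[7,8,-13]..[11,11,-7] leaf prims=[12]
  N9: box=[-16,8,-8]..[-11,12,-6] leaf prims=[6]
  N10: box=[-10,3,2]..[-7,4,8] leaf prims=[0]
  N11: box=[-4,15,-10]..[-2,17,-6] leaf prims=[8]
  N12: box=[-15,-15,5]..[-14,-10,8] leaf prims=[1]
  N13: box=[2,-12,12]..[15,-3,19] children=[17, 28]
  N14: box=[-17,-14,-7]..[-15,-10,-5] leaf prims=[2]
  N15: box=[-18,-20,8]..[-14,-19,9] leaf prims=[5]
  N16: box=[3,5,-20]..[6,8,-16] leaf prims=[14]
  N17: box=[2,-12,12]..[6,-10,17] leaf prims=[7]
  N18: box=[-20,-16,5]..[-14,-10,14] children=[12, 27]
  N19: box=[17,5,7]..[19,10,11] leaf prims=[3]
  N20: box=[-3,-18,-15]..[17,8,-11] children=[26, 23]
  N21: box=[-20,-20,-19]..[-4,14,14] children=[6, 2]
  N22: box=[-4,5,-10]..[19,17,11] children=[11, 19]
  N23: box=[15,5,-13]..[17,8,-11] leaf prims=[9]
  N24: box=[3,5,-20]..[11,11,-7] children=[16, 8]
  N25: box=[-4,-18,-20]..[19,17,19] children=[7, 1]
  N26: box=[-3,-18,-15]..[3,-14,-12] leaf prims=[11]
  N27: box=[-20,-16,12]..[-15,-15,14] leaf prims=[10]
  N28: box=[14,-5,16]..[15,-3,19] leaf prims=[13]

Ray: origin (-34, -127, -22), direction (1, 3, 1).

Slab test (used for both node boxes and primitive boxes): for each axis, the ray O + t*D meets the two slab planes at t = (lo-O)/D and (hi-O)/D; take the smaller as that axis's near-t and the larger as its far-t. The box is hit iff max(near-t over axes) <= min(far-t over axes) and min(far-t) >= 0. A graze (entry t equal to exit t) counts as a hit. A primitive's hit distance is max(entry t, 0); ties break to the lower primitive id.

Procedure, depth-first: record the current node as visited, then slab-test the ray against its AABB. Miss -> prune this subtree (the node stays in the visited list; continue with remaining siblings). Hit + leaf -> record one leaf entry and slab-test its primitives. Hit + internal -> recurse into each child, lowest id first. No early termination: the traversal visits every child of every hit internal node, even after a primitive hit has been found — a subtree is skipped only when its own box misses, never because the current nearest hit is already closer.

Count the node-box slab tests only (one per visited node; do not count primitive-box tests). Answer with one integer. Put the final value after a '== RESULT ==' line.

Traverse from the root:
N0 x:[14,53] y:[107/3,48] z:[2,41] -> hit [107/3,41], descend [21, 25]
  N21 x:[14,30] y:[107/3,47] z:[3,36] -> miss, prune
  N25 x:[30,53] y:[109/3,48] z:[2,41] -> hit [109/3,41], descend [1, 7]
    N1 x:[30,53] y:[115/3,48] z:[12,41] -> hit [115/3,41], descend [13, 22]
      N13 x:[36,49] y:[115/3,124/3] z:[34,41] -> hit [115/3,41], descend [17, 28]
        N17 x:[36,40] y:[115/3,39] z:[34,39] -> hit [115/3,39] leaf, test {P7@t=115/3}
        N28 x:[48,49] y:[122/3,124/3] z:[38,41] -> miss, prune
      N22 x:[30,53] y:[44,48] z:[12,33] -> miss, prune
    N7 x:[31,51] y:[109/3,46] z:[2,15] -> miss, prune

Visited [0, 21, 25, 1, 13, 17, 28, 22, 7]. Tests: 9 box, 1 leaf. Nearest: P7.

== RESULT ==
9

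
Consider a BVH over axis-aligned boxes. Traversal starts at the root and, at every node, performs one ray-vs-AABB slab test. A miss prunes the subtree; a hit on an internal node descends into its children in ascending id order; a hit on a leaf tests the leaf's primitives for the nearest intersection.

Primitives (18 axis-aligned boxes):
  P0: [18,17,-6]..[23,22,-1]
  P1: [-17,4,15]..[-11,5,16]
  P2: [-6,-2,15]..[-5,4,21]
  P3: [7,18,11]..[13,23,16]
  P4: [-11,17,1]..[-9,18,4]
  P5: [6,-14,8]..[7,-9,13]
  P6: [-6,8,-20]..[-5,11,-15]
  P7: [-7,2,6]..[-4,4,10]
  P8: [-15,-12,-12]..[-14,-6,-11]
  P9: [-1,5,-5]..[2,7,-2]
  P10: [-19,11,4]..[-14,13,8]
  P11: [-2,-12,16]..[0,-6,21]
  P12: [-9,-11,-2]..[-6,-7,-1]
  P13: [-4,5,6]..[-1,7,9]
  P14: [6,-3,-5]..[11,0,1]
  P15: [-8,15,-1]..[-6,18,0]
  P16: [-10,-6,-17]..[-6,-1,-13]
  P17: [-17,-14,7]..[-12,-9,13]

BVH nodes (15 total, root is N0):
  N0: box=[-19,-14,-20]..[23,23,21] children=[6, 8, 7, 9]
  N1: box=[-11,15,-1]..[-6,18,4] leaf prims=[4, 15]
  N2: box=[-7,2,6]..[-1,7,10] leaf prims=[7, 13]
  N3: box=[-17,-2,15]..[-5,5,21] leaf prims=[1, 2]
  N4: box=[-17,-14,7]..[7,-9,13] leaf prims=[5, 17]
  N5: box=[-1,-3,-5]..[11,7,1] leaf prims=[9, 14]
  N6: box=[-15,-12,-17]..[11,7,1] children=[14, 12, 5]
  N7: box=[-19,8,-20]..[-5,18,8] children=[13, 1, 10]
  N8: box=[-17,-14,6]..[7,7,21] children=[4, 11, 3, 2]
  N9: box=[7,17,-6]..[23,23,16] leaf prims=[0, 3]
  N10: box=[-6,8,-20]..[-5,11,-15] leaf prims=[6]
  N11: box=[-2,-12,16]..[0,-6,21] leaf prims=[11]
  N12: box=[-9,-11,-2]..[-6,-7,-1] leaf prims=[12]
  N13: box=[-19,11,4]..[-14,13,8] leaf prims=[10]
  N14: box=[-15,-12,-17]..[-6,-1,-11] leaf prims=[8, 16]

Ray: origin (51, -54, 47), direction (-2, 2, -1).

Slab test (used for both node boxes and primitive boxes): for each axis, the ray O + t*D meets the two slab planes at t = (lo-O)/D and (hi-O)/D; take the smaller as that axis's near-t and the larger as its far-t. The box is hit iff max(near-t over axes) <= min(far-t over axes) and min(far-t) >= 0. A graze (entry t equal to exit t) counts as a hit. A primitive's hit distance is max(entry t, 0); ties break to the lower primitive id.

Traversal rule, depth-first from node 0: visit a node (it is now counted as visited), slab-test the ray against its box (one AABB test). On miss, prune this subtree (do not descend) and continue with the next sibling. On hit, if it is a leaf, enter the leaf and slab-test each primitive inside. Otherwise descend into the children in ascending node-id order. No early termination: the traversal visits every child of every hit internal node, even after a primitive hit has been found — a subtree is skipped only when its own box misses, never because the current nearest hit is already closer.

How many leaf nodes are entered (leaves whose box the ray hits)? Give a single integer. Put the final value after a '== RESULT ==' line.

Traverse from the root:
N0 x:[14,35] y:[20,77/2] z:[26,67] -> hit [26,35], descend [6, 7, 8, 9]
  N6 x:[20,33] y:[21,61/2] z:[46,64] -> miss, prune
  N7 x:[28,35] y:[31,36] z:[39,67] -> miss, prune
  N8 x:[22,34] y:[20,61/2] z:[26,41] -> hit [26,61/2], descend [2, 3, 4, 11]
    N2 x:[26,29] y:[28,61/2] z:[37,41] -> miss, prune
    N3 x:[28,34] y:[26,59/2] z:[26,32] -> hit [28,59/2] leaf, test {P1(miss), P2@t=28}
    N4 x:[22,34] y:[20,45/2] z:[34,40] -> miss, prune
    N11 x:[51/2,53/2] y:[21,24] z:[26,31] -> miss, prune
  N9 x:[14,22] y:[71/2,77/2] z:[31,53] -> miss, prune

order=[0, 6, 7, 8, 2, 3, 4, 11, 9]  |boxes|=9  |leaves|=1  hit=P2

== RESULT ==
1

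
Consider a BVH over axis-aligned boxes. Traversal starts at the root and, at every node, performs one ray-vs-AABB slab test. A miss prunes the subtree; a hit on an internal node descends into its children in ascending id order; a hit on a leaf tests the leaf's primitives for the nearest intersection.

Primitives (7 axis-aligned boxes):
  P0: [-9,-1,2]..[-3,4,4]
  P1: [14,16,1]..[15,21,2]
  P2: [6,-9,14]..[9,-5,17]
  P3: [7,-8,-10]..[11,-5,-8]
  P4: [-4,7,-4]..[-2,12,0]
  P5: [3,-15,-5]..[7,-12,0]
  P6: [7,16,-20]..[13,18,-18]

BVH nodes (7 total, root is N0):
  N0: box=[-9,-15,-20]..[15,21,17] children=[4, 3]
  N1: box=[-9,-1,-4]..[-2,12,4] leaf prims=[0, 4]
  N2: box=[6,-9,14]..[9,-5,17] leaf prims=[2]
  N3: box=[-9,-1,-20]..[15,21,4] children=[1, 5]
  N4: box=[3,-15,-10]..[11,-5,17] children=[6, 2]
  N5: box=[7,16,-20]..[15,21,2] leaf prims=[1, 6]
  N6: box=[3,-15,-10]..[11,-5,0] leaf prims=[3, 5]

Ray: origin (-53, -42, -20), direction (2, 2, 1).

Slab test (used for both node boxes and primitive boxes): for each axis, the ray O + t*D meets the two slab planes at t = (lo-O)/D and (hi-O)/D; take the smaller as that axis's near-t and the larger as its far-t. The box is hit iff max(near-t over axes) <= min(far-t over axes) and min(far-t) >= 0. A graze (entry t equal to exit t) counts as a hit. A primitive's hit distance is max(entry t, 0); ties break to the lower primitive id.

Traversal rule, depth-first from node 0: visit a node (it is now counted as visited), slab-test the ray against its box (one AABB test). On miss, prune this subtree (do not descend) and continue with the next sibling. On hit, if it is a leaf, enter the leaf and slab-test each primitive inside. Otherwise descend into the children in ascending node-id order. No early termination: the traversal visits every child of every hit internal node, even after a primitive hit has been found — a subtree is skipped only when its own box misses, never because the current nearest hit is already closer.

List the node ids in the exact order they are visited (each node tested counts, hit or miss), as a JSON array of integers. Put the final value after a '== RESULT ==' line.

Walk:
N0 x:[22,34] y:[27/2,63/2] z:[0,37] -> hit [22,63/2], descend [3, 4]
  N3 x:[22,34] y:[41/2,63/2] z:[0,24] -> hit [22,24], descend [1, 5]
    N1 x:[22,51/2] y:[41/2,27] z:[16,24] -> hit [22,24] leaf, test {P0@t=22, P4(miss)}
    N5 x:[30,34] y:[29,63/2] z:[0,22] -> miss, prune
  N4 x:[28,32] y:[27/2,37/2] z:[10,37] -> miss, prune

Visited [0, 3, 1, 5, 4]. Tests: 5 box, 1 leaf. Nearest: P0.

== RESULT ==
[0, 3, 1, 5, 4]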